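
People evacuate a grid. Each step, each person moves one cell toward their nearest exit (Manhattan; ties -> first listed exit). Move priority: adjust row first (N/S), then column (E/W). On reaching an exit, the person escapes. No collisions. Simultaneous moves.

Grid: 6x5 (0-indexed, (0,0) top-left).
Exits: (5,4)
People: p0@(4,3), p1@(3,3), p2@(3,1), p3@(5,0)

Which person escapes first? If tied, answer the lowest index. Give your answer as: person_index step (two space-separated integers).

Answer: 0 2

Derivation:
Step 1: p0:(4,3)->(5,3) | p1:(3,3)->(4,3) | p2:(3,1)->(4,1) | p3:(5,0)->(5,1)
Step 2: p0:(5,3)->(5,4)->EXIT | p1:(4,3)->(5,3) | p2:(4,1)->(5,1) | p3:(5,1)->(5,2)
Step 3: p0:escaped | p1:(5,3)->(5,4)->EXIT | p2:(5,1)->(5,2) | p3:(5,2)->(5,3)
Step 4: p0:escaped | p1:escaped | p2:(5,2)->(5,3) | p3:(5,3)->(5,4)->EXIT
Step 5: p0:escaped | p1:escaped | p2:(5,3)->(5,4)->EXIT | p3:escaped
Exit steps: [2, 3, 5, 4]
First to escape: p0 at step 2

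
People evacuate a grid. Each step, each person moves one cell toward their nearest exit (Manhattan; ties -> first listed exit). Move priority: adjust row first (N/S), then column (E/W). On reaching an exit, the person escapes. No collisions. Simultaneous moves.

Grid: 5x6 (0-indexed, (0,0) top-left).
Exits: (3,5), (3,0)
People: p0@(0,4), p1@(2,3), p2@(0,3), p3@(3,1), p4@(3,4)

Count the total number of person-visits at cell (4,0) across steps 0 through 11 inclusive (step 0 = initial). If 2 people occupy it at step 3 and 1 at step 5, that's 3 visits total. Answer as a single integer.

Step 0: p0@(0,4) p1@(2,3) p2@(0,3) p3@(3,1) p4@(3,4) -> at (4,0): 0 [-], cum=0
Step 1: p0@(1,4) p1@(3,3) p2@(1,3) p3@ESC p4@ESC -> at (4,0): 0 [-], cum=0
Step 2: p0@(2,4) p1@(3,4) p2@(2,3) p3@ESC p4@ESC -> at (4,0): 0 [-], cum=0
Step 3: p0@(3,4) p1@ESC p2@(3,3) p3@ESC p4@ESC -> at (4,0): 0 [-], cum=0
Step 4: p0@ESC p1@ESC p2@(3,4) p3@ESC p4@ESC -> at (4,0): 0 [-], cum=0
Step 5: p0@ESC p1@ESC p2@ESC p3@ESC p4@ESC -> at (4,0): 0 [-], cum=0
Total visits = 0

Answer: 0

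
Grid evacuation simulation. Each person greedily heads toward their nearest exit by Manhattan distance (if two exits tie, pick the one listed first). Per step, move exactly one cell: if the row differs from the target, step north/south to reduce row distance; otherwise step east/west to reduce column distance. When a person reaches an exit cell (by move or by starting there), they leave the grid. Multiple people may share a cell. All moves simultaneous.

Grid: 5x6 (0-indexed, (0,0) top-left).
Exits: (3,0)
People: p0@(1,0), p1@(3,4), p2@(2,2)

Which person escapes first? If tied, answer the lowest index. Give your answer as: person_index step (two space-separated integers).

Step 1: p0:(1,0)->(2,0) | p1:(3,4)->(3,3) | p2:(2,2)->(3,2)
Step 2: p0:(2,0)->(3,0)->EXIT | p1:(3,3)->(3,2) | p2:(3,2)->(3,1)
Step 3: p0:escaped | p1:(3,2)->(3,1) | p2:(3,1)->(3,0)->EXIT
Step 4: p0:escaped | p1:(3,1)->(3,0)->EXIT | p2:escaped
Exit steps: [2, 4, 3]
First to escape: p0 at step 2

Answer: 0 2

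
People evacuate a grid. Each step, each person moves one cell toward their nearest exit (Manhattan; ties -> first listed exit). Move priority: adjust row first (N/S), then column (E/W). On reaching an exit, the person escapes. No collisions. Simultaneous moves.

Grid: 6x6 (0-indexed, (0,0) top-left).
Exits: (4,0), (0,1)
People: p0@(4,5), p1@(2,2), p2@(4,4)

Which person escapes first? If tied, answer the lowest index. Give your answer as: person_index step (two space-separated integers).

Step 1: p0:(4,5)->(4,4) | p1:(2,2)->(1,2) | p2:(4,4)->(4,3)
Step 2: p0:(4,4)->(4,3) | p1:(1,2)->(0,2) | p2:(4,3)->(4,2)
Step 3: p0:(4,3)->(4,2) | p1:(0,2)->(0,1)->EXIT | p2:(4,2)->(4,1)
Step 4: p0:(4,2)->(4,1) | p1:escaped | p2:(4,1)->(4,0)->EXIT
Step 5: p0:(4,1)->(4,0)->EXIT | p1:escaped | p2:escaped
Exit steps: [5, 3, 4]
First to escape: p1 at step 3

Answer: 1 3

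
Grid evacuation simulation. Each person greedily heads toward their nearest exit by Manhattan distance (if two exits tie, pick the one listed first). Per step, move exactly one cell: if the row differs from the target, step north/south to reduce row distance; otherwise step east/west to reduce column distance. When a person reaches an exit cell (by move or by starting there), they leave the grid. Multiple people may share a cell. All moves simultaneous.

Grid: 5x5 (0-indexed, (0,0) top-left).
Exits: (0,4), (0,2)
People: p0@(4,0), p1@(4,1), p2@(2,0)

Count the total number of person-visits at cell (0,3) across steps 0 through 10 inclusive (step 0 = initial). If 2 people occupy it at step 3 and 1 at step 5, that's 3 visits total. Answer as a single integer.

Answer: 0

Derivation:
Step 0: p0@(4,0) p1@(4,1) p2@(2,0) -> at (0,3): 0 [-], cum=0
Step 1: p0@(3,0) p1@(3,1) p2@(1,0) -> at (0,3): 0 [-], cum=0
Step 2: p0@(2,0) p1@(2,1) p2@(0,0) -> at (0,3): 0 [-], cum=0
Step 3: p0@(1,0) p1@(1,1) p2@(0,1) -> at (0,3): 0 [-], cum=0
Step 4: p0@(0,0) p1@(0,1) p2@ESC -> at (0,3): 0 [-], cum=0
Step 5: p0@(0,1) p1@ESC p2@ESC -> at (0,3): 0 [-], cum=0
Step 6: p0@ESC p1@ESC p2@ESC -> at (0,3): 0 [-], cum=0
Total visits = 0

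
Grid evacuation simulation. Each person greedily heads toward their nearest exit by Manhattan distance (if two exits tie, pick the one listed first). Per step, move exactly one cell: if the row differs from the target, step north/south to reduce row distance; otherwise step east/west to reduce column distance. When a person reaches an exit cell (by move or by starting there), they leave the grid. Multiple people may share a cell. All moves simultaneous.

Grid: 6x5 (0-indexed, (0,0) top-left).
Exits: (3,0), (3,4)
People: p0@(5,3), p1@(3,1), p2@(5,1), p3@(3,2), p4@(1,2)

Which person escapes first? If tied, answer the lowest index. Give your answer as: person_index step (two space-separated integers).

Step 1: p0:(5,3)->(4,3) | p1:(3,1)->(3,0)->EXIT | p2:(5,1)->(4,1) | p3:(3,2)->(3,1) | p4:(1,2)->(2,2)
Step 2: p0:(4,3)->(3,3) | p1:escaped | p2:(4,1)->(3,1) | p3:(3,1)->(3,0)->EXIT | p4:(2,2)->(3,2)
Step 3: p0:(3,3)->(3,4)->EXIT | p1:escaped | p2:(3,1)->(3,0)->EXIT | p3:escaped | p4:(3,2)->(3,1)
Step 4: p0:escaped | p1:escaped | p2:escaped | p3:escaped | p4:(3,1)->(3,0)->EXIT
Exit steps: [3, 1, 3, 2, 4]
First to escape: p1 at step 1

Answer: 1 1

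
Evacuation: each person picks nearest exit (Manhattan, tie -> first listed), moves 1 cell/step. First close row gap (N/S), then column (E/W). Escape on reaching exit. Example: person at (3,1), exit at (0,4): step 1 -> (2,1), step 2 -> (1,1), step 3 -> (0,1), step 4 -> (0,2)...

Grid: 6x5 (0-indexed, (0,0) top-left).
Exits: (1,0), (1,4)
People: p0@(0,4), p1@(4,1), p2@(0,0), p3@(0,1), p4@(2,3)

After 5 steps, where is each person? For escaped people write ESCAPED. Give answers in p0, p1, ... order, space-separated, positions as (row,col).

Step 1: p0:(0,4)->(1,4)->EXIT | p1:(4,1)->(3,1) | p2:(0,0)->(1,0)->EXIT | p3:(0,1)->(1,1) | p4:(2,3)->(1,3)
Step 2: p0:escaped | p1:(3,1)->(2,1) | p2:escaped | p3:(1,1)->(1,0)->EXIT | p4:(1,3)->(1,4)->EXIT
Step 3: p0:escaped | p1:(2,1)->(1,1) | p2:escaped | p3:escaped | p4:escaped
Step 4: p0:escaped | p1:(1,1)->(1,0)->EXIT | p2:escaped | p3:escaped | p4:escaped

ESCAPED ESCAPED ESCAPED ESCAPED ESCAPED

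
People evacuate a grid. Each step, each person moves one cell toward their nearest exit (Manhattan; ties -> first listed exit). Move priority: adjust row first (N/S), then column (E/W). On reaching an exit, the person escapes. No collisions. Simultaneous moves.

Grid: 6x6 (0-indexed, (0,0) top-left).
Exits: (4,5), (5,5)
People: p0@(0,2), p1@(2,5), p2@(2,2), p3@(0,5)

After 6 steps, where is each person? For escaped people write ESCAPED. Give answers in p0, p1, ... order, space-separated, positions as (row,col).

Step 1: p0:(0,2)->(1,2) | p1:(2,5)->(3,5) | p2:(2,2)->(3,2) | p3:(0,5)->(1,5)
Step 2: p0:(1,2)->(2,2) | p1:(3,5)->(4,5)->EXIT | p2:(3,2)->(4,2) | p3:(1,5)->(2,5)
Step 3: p0:(2,2)->(3,2) | p1:escaped | p2:(4,2)->(4,3) | p3:(2,5)->(3,5)
Step 4: p0:(3,2)->(4,2) | p1:escaped | p2:(4,3)->(4,4) | p3:(3,5)->(4,5)->EXIT
Step 5: p0:(4,2)->(4,3) | p1:escaped | p2:(4,4)->(4,5)->EXIT | p3:escaped
Step 6: p0:(4,3)->(4,4) | p1:escaped | p2:escaped | p3:escaped

(4,4) ESCAPED ESCAPED ESCAPED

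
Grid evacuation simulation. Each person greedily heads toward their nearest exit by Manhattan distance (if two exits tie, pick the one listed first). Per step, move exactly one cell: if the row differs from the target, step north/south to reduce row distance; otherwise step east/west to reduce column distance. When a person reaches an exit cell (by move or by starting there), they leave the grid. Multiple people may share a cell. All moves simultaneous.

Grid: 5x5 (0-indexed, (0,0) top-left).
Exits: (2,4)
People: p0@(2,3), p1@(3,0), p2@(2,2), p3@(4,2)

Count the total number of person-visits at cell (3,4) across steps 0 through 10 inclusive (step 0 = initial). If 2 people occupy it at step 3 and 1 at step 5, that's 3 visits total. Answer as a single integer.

Step 0: p0@(2,3) p1@(3,0) p2@(2,2) p3@(4,2) -> at (3,4): 0 [-], cum=0
Step 1: p0@ESC p1@(2,0) p2@(2,3) p3@(3,2) -> at (3,4): 0 [-], cum=0
Step 2: p0@ESC p1@(2,1) p2@ESC p3@(2,2) -> at (3,4): 0 [-], cum=0
Step 3: p0@ESC p1@(2,2) p2@ESC p3@(2,3) -> at (3,4): 0 [-], cum=0
Step 4: p0@ESC p1@(2,3) p2@ESC p3@ESC -> at (3,4): 0 [-], cum=0
Step 5: p0@ESC p1@ESC p2@ESC p3@ESC -> at (3,4): 0 [-], cum=0
Total visits = 0

Answer: 0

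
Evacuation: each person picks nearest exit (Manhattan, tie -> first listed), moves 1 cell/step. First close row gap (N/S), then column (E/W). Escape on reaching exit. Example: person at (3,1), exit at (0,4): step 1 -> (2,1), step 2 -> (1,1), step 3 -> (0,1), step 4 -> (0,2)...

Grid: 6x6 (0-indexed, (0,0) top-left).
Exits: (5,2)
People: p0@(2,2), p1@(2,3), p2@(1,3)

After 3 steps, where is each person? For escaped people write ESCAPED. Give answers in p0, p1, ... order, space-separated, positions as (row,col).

Step 1: p0:(2,2)->(3,2) | p1:(2,3)->(3,3) | p2:(1,3)->(2,3)
Step 2: p0:(3,2)->(4,2) | p1:(3,3)->(4,3) | p2:(2,3)->(3,3)
Step 3: p0:(4,2)->(5,2)->EXIT | p1:(4,3)->(5,3) | p2:(3,3)->(4,3)

ESCAPED (5,3) (4,3)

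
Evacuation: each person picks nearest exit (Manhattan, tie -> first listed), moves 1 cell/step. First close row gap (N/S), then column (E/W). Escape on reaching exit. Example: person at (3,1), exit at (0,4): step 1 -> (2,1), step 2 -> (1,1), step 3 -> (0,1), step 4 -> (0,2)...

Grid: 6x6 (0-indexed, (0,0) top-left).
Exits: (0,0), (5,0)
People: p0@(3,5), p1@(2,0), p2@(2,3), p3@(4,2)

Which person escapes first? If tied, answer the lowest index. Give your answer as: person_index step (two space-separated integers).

Step 1: p0:(3,5)->(4,5) | p1:(2,0)->(1,0) | p2:(2,3)->(1,3) | p3:(4,2)->(5,2)
Step 2: p0:(4,5)->(5,5) | p1:(1,0)->(0,0)->EXIT | p2:(1,3)->(0,3) | p3:(5,2)->(5,1)
Step 3: p0:(5,5)->(5,4) | p1:escaped | p2:(0,3)->(0,2) | p3:(5,1)->(5,0)->EXIT
Step 4: p0:(5,4)->(5,3) | p1:escaped | p2:(0,2)->(0,1) | p3:escaped
Step 5: p0:(5,3)->(5,2) | p1:escaped | p2:(0,1)->(0,0)->EXIT | p3:escaped
Step 6: p0:(5,2)->(5,1) | p1:escaped | p2:escaped | p3:escaped
Step 7: p0:(5,1)->(5,0)->EXIT | p1:escaped | p2:escaped | p3:escaped
Exit steps: [7, 2, 5, 3]
First to escape: p1 at step 2

Answer: 1 2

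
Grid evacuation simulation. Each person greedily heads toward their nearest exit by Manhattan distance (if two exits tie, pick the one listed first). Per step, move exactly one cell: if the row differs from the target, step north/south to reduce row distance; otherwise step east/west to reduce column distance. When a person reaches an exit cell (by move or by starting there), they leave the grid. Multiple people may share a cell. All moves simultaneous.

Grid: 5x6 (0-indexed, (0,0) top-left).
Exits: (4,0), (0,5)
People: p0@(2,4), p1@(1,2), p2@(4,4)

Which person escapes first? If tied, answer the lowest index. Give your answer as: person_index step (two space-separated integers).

Answer: 0 3

Derivation:
Step 1: p0:(2,4)->(1,4) | p1:(1,2)->(0,2) | p2:(4,4)->(4,3)
Step 2: p0:(1,4)->(0,4) | p1:(0,2)->(0,3) | p2:(4,3)->(4,2)
Step 3: p0:(0,4)->(0,5)->EXIT | p1:(0,3)->(0,4) | p2:(4,2)->(4,1)
Step 4: p0:escaped | p1:(0,4)->(0,5)->EXIT | p2:(4,1)->(4,0)->EXIT
Exit steps: [3, 4, 4]
First to escape: p0 at step 3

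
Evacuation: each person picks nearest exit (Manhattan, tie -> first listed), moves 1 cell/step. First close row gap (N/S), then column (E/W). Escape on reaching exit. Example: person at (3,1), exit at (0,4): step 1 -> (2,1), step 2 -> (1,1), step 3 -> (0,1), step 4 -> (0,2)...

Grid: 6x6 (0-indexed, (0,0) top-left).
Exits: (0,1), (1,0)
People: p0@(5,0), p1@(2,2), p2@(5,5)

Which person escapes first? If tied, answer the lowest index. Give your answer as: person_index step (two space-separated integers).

Step 1: p0:(5,0)->(4,0) | p1:(2,2)->(1,2) | p2:(5,5)->(4,5)
Step 2: p0:(4,0)->(3,0) | p1:(1,2)->(0,2) | p2:(4,5)->(3,5)
Step 3: p0:(3,0)->(2,0) | p1:(0,2)->(0,1)->EXIT | p2:(3,5)->(2,5)
Step 4: p0:(2,0)->(1,0)->EXIT | p1:escaped | p2:(2,5)->(1,5)
Step 5: p0:escaped | p1:escaped | p2:(1,5)->(0,5)
Step 6: p0:escaped | p1:escaped | p2:(0,5)->(0,4)
Step 7: p0:escaped | p1:escaped | p2:(0,4)->(0,3)
Step 8: p0:escaped | p1:escaped | p2:(0,3)->(0,2)
Step 9: p0:escaped | p1:escaped | p2:(0,2)->(0,1)->EXIT
Exit steps: [4, 3, 9]
First to escape: p1 at step 3

Answer: 1 3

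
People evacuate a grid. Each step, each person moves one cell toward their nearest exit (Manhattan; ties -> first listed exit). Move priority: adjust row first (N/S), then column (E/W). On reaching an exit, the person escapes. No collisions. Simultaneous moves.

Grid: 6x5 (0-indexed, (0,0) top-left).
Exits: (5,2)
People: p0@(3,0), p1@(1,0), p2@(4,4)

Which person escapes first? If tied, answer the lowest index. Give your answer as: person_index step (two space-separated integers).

Step 1: p0:(3,0)->(4,0) | p1:(1,0)->(2,0) | p2:(4,4)->(5,4)
Step 2: p0:(4,0)->(5,0) | p1:(2,0)->(3,0) | p2:(5,4)->(5,3)
Step 3: p0:(5,0)->(5,1) | p1:(3,0)->(4,0) | p2:(5,3)->(5,2)->EXIT
Step 4: p0:(5,1)->(5,2)->EXIT | p1:(4,0)->(5,0) | p2:escaped
Step 5: p0:escaped | p1:(5,0)->(5,1) | p2:escaped
Step 6: p0:escaped | p1:(5,1)->(5,2)->EXIT | p2:escaped
Exit steps: [4, 6, 3]
First to escape: p2 at step 3

Answer: 2 3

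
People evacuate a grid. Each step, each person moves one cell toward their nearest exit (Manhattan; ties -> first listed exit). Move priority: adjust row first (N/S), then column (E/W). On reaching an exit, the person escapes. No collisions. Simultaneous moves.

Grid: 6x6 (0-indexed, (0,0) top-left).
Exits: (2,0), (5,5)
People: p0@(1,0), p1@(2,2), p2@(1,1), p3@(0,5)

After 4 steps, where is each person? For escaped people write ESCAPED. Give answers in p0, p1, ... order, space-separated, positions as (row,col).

Step 1: p0:(1,0)->(2,0)->EXIT | p1:(2,2)->(2,1) | p2:(1,1)->(2,1) | p3:(0,5)->(1,5)
Step 2: p0:escaped | p1:(2,1)->(2,0)->EXIT | p2:(2,1)->(2,0)->EXIT | p3:(1,5)->(2,5)
Step 3: p0:escaped | p1:escaped | p2:escaped | p3:(2,5)->(3,5)
Step 4: p0:escaped | p1:escaped | p2:escaped | p3:(3,5)->(4,5)

ESCAPED ESCAPED ESCAPED (4,5)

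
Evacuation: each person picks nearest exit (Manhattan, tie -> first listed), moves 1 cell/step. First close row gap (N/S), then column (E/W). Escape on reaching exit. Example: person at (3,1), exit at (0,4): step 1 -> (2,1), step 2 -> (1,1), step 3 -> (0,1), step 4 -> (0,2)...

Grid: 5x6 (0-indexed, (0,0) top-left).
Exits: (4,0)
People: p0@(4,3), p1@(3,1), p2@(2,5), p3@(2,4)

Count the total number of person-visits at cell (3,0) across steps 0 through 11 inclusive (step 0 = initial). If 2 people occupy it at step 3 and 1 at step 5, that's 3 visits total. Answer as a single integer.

Step 0: p0@(4,3) p1@(3,1) p2@(2,5) p3@(2,4) -> at (3,0): 0 [-], cum=0
Step 1: p0@(4,2) p1@(4,1) p2@(3,5) p3@(3,4) -> at (3,0): 0 [-], cum=0
Step 2: p0@(4,1) p1@ESC p2@(4,5) p3@(4,4) -> at (3,0): 0 [-], cum=0
Step 3: p0@ESC p1@ESC p2@(4,4) p3@(4,3) -> at (3,0): 0 [-], cum=0
Step 4: p0@ESC p1@ESC p2@(4,3) p3@(4,2) -> at (3,0): 0 [-], cum=0
Step 5: p0@ESC p1@ESC p2@(4,2) p3@(4,1) -> at (3,0): 0 [-], cum=0
Step 6: p0@ESC p1@ESC p2@(4,1) p3@ESC -> at (3,0): 0 [-], cum=0
Step 7: p0@ESC p1@ESC p2@ESC p3@ESC -> at (3,0): 0 [-], cum=0
Total visits = 0

Answer: 0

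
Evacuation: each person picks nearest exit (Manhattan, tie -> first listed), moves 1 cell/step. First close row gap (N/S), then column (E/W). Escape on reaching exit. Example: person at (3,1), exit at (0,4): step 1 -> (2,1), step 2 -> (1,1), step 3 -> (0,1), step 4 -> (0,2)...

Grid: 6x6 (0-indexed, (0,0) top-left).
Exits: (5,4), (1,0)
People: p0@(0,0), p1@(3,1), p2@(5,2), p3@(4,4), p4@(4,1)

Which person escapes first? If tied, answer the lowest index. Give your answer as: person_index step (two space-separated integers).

Answer: 0 1

Derivation:
Step 1: p0:(0,0)->(1,0)->EXIT | p1:(3,1)->(2,1) | p2:(5,2)->(5,3) | p3:(4,4)->(5,4)->EXIT | p4:(4,1)->(5,1)
Step 2: p0:escaped | p1:(2,1)->(1,1) | p2:(5,3)->(5,4)->EXIT | p3:escaped | p4:(5,1)->(5,2)
Step 3: p0:escaped | p1:(1,1)->(1,0)->EXIT | p2:escaped | p3:escaped | p4:(5,2)->(5,3)
Step 4: p0:escaped | p1:escaped | p2:escaped | p3:escaped | p4:(5,3)->(5,4)->EXIT
Exit steps: [1, 3, 2, 1, 4]
First to escape: p0 at step 1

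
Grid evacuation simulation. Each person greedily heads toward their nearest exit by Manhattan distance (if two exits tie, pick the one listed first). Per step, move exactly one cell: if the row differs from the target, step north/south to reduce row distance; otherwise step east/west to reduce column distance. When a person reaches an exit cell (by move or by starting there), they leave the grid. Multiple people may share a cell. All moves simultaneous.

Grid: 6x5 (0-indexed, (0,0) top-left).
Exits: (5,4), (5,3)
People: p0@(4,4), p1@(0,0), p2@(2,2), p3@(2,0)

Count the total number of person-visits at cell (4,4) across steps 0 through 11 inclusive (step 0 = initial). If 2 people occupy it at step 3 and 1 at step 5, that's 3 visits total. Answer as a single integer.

Answer: 1

Derivation:
Step 0: p0@(4,4) p1@(0,0) p2@(2,2) p3@(2,0) -> at (4,4): 1 [p0], cum=1
Step 1: p0@ESC p1@(1,0) p2@(3,2) p3@(3,0) -> at (4,4): 0 [-], cum=1
Step 2: p0@ESC p1@(2,0) p2@(4,2) p3@(4,0) -> at (4,4): 0 [-], cum=1
Step 3: p0@ESC p1@(3,0) p2@(5,2) p3@(5,0) -> at (4,4): 0 [-], cum=1
Step 4: p0@ESC p1@(4,0) p2@ESC p3@(5,1) -> at (4,4): 0 [-], cum=1
Step 5: p0@ESC p1@(5,0) p2@ESC p3@(5,2) -> at (4,4): 0 [-], cum=1
Step 6: p0@ESC p1@(5,1) p2@ESC p3@ESC -> at (4,4): 0 [-], cum=1
Step 7: p0@ESC p1@(5,2) p2@ESC p3@ESC -> at (4,4): 0 [-], cum=1
Step 8: p0@ESC p1@ESC p2@ESC p3@ESC -> at (4,4): 0 [-], cum=1
Total visits = 1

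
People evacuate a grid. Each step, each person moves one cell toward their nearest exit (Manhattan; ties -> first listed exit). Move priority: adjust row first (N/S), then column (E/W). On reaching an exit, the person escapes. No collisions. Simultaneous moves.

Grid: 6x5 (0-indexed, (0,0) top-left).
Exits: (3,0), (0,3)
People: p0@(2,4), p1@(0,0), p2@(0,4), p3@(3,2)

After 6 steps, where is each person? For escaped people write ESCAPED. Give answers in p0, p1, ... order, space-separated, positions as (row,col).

Step 1: p0:(2,4)->(1,4) | p1:(0,0)->(1,0) | p2:(0,4)->(0,3)->EXIT | p3:(3,2)->(3,1)
Step 2: p0:(1,4)->(0,4) | p1:(1,0)->(2,0) | p2:escaped | p3:(3,1)->(3,0)->EXIT
Step 3: p0:(0,4)->(0,3)->EXIT | p1:(2,0)->(3,0)->EXIT | p2:escaped | p3:escaped

ESCAPED ESCAPED ESCAPED ESCAPED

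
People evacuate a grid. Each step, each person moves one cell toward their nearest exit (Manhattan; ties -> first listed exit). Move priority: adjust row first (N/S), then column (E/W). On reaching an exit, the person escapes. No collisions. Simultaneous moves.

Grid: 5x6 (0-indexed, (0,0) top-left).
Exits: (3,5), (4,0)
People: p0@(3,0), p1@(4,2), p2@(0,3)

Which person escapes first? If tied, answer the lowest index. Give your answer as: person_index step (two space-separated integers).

Answer: 0 1

Derivation:
Step 1: p0:(3,0)->(4,0)->EXIT | p1:(4,2)->(4,1) | p2:(0,3)->(1,3)
Step 2: p0:escaped | p1:(4,1)->(4,0)->EXIT | p2:(1,3)->(2,3)
Step 3: p0:escaped | p1:escaped | p2:(2,3)->(3,3)
Step 4: p0:escaped | p1:escaped | p2:(3,3)->(3,4)
Step 5: p0:escaped | p1:escaped | p2:(3,4)->(3,5)->EXIT
Exit steps: [1, 2, 5]
First to escape: p0 at step 1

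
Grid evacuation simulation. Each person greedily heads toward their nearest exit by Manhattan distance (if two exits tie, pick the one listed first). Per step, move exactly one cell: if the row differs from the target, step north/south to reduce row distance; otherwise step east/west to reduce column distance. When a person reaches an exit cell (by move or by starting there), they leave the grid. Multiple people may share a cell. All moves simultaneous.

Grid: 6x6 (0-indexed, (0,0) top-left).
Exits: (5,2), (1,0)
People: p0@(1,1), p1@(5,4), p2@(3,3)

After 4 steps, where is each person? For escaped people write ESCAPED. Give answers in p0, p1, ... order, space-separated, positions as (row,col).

Step 1: p0:(1,1)->(1,0)->EXIT | p1:(5,4)->(5,3) | p2:(3,3)->(4,3)
Step 2: p0:escaped | p1:(5,3)->(5,2)->EXIT | p2:(4,3)->(5,3)
Step 3: p0:escaped | p1:escaped | p2:(5,3)->(5,2)->EXIT

ESCAPED ESCAPED ESCAPED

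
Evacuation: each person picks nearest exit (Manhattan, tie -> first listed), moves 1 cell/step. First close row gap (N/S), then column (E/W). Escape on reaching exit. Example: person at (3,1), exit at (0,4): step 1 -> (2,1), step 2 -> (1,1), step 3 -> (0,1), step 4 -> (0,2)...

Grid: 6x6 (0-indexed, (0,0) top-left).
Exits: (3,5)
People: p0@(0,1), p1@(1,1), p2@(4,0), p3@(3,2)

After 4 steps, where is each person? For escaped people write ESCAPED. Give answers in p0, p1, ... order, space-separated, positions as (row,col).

Step 1: p0:(0,1)->(1,1) | p1:(1,1)->(2,1) | p2:(4,0)->(3,0) | p3:(3,2)->(3,3)
Step 2: p0:(1,1)->(2,1) | p1:(2,1)->(3,1) | p2:(3,0)->(3,1) | p3:(3,3)->(3,4)
Step 3: p0:(2,1)->(3,1) | p1:(3,1)->(3,2) | p2:(3,1)->(3,2) | p3:(3,4)->(3,5)->EXIT
Step 4: p0:(3,1)->(3,2) | p1:(3,2)->(3,3) | p2:(3,2)->(3,3) | p3:escaped

(3,2) (3,3) (3,3) ESCAPED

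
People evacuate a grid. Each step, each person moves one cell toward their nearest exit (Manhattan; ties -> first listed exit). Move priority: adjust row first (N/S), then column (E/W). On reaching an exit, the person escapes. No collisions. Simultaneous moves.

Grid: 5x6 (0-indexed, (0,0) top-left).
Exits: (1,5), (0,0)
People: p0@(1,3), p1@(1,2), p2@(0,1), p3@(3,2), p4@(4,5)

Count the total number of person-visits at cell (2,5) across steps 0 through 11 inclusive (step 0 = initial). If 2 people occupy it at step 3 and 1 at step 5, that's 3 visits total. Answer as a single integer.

Answer: 1

Derivation:
Step 0: p0@(1,3) p1@(1,2) p2@(0,1) p3@(3,2) p4@(4,5) -> at (2,5): 0 [-], cum=0
Step 1: p0@(1,4) p1@(1,3) p2@ESC p3@(2,2) p4@(3,5) -> at (2,5): 0 [-], cum=0
Step 2: p0@ESC p1@(1,4) p2@ESC p3@(1,2) p4@(2,5) -> at (2,5): 1 [p4], cum=1
Step 3: p0@ESC p1@ESC p2@ESC p3@(1,3) p4@ESC -> at (2,5): 0 [-], cum=1
Step 4: p0@ESC p1@ESC p2@ESC p3@(1,4) p4@ESC -> at (2,5): 0 [-], cum=1
Step 5: p0@ESC p1@ESC p2@ESC p3@ESC p4@ESC -> at (2,5): 0 [-], cum=1
Total visits = 1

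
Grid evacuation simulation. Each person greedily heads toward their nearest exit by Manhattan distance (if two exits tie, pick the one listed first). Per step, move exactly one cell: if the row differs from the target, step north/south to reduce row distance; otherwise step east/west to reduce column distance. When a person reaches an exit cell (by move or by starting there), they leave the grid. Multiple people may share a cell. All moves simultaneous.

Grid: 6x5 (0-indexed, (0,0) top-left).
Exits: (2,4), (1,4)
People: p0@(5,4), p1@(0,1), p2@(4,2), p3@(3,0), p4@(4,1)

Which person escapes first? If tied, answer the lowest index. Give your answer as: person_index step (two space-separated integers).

Answer: 0 3

Derivation:
Step 1: p0:(5,4)->(4,4) | p1:(0,1)->(1,1) | p2:(4,2)->(3,2) | p3:(3,0)->(2,0) | p4:(4,1)->(3,1)
Step 2: p0:(4,4)->(3,4) | p1:(1,1)->(1,2) | p2:(3,2)->(2,2) | p3:(2,0)->(2,1) | p4:(3,1)->(2,1)
Step 3: p0:(3,4)->(2,4)->EXIT | p1:(1,2)->(1,3) | p2:(2,2)->(2,3) | p3:(2,1)->(2,2) | p4:(2,1)->(2,2)
Step 4: p0:escaped | p1:(1,3)->(1,4)->EXIT | p2:(2,3)->(2,4)->EXIT | p3:(2,2)->(2,3) | p4:(2,2)->(2,3)
Step 5: p0:escaped | p1:escaped | p2:escaped | p3:(2,3)->(2,4)->EXIT | p4:(2,3)->(2,4)->EXIT
Exit steps: [3, 4, 4, 5, 5]
First to escape: p0 at step 3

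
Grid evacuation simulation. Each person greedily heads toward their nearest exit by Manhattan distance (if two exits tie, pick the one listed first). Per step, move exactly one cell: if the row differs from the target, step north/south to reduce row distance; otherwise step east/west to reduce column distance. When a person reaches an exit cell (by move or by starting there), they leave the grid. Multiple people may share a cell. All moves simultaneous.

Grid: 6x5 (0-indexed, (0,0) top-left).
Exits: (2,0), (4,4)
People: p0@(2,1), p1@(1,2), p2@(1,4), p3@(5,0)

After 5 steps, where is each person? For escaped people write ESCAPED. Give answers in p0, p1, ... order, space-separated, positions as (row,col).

Step 1: p0:(2,1)->(2,0)->EXIT | p1:(1,2)->(2,2) | p2:(1,4)->(2,4) | p3:(5,0)->(4,0)
Step 2: p0:escaped | p1:(2,2)->(2,1) | p2:(2,4)->(3,4) | p3:(4,0)->(3,0)
Step 3: p0:escaped | p1:(2,1)->(2,0)->EXIT | p2:(3,4)->(4,4)->EXIT | p3:(3,0)->(2,0)->EXIT

ESCAPED ESCAPED ESCAPED ESCAPED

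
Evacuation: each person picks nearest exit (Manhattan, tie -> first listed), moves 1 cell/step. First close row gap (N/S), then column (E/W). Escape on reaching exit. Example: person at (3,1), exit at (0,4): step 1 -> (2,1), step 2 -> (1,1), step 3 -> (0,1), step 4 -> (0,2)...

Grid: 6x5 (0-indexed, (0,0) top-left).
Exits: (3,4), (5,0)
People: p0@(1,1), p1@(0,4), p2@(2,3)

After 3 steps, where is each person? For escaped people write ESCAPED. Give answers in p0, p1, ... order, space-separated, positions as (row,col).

Step 1: p0:(1,1)->(2,1) | p1:(0,4)->(1,4) | p2:(2,3)->(3,3)
Step 2: p0:(2,1)->(3,1) | p1:(1,4)->(2,4) | p2:(3,3)->(3,4)->EXIT
Step 3: p0:(3,1)->(3,2) | p1:(2,4)->(3,4)->EXIT | p2:escaped

(3,2) ESCAPED ESCAPED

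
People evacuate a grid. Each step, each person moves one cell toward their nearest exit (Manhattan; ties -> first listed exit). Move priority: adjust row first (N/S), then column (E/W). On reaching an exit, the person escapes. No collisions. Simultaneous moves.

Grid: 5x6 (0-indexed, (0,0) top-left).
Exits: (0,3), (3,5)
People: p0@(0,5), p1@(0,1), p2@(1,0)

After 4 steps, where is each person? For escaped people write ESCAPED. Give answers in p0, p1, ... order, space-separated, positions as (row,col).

Step 1: p0:(0,5)->(0,4) | p1:(0,1)->(0,2) | p2:(1,0)->(0,0)
Step 2: p0:(0,4)->(0,3)->EXIT | p1:(0,2)->(0,3)->EXIT | p2:(0,0)->(0,1)
Step 3: p0:escaped | p1:escaped | p2:(0,1)->(0,2)
Step 4: p0:escaped | p1:escaped | p2:(0,2)->(0,3)->EXIT

ESCAPED ESCAPED ESCAPED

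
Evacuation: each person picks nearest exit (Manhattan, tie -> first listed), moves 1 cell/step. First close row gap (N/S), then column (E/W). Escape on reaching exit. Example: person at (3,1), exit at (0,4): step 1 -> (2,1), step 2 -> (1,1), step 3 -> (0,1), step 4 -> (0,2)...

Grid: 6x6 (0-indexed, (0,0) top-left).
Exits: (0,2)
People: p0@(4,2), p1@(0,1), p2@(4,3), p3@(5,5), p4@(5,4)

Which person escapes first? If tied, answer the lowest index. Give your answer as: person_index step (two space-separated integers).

Answer: 1 1

Derivation:
Step 1: p0:(4,2)->(3,2) | p1:(0,1)->(0,2)->EXIT | p2:(4,3)->(3,3) | p3:(5,5)->(4,5) | p4:(5,4)->(4,4)
Step 2: p0:(3,2)->(2,2) | p1:escaped | p2:(3,3)->(2,3) | p3:(4,5)->(3,5) | p4:(4,4)->(3,4)
Step 3: p0:(2,2)->(1,2) | p1:escaped | p2:(2,3)->(1,3) | p3:(3,5)->(2,5) | p4:(3,4)->(2,4)
Step 4: p0:(1,2)->(0,2)->EXIT | p1:escaped | p2:(1,3)->(0,3) | p3:(2,5)->(1,5) | p4:(2,4)->(1,4)
Step 5: p0:escaped | p1:escaped | p2:(0,3)->(0,2)->EXIT | p3:(1,5)->(0,5) | p4:(1,4)->(0,4)
Step 6: p0:escaped | p1:escaped | p2:escaped | p3:(0,5)->(0,4) | p4:(0,4)->(0,3)
Step 7: p0:escaped | p1:escaped | p2:escaped | p3:(0,4)->(0,3) | p4:(0,3)->(0,2)->EXIT
Step 8: p0:escaped | p1:escaped | p2:escaped | p3:(0,3)->(0,2)->EXIT | p4:escaped
Exit steps: [4, 1, 5, 8, 7]
First to escape: p1 at step 1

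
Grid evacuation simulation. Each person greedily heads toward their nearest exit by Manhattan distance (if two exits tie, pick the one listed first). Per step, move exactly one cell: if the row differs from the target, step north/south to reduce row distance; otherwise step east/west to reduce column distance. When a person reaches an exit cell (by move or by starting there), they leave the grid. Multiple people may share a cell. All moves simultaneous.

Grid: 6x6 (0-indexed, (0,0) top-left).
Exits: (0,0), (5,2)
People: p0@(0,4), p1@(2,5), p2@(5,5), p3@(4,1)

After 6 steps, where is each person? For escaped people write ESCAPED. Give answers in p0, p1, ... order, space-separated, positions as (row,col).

Step 1: p0:(0,4)->(0,3) | p1:(2,5)->(3,5) | p2:(5,5)->(5,4) | p3:(4,1)->(5,1)
Step 2: p0:(0,3)->(0,2) | p1:(3,5)->(4,5) | p2:(5,4)->(5,3) | p3:(5,1)->(5,2)->EXIT
Step 3: p0:(0,2)->(0,1) | p1:(4,5)->(5,5) | p2:(5,3)->(5,2)->EXIT | p3:escaped
Step 4: p0:(0,1)->(0,0)->EXIT | p1:(5,5)->(5,4) | p2:escaped | p3:escaped
Step 5: p0:escaped | p1:(5,4)->(5,3) | p2:escaped | p3:escaped
Step 6: p0:escaped | p1:(5,3)->(5,2)->EXIT | p2:escaped | p3:escaped

ESCAPED ESCAPED ESCAPED ESCAPED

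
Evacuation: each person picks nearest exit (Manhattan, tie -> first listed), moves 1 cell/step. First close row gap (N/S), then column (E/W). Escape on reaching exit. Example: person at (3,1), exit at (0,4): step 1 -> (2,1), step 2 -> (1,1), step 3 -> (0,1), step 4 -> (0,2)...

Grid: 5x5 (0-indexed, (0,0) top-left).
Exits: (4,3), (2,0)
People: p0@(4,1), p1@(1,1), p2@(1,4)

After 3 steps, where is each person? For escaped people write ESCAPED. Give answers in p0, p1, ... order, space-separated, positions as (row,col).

Step 1: p0:(4,1)->(4,2) | p1:(1,1)->(2,1) | p2:(1,4)->(2,4)
Step 2: p0:(4,2)->(4,3)->EXIT | p1:(2,1)->(2,0)->EXIT | p2:(2,4)->(3,4)
Step 3: p0:escaped | p1:escaped | p2:(3,4)->(4,4)

ESCAPED ESCAPED (4,4)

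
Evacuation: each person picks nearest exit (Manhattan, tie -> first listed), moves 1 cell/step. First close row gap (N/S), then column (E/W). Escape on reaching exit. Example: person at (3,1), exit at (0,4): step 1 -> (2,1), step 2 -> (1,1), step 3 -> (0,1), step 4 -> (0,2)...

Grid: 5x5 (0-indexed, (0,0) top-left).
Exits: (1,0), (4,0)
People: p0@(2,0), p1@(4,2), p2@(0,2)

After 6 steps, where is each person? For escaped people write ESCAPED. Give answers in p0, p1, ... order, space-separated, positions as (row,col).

Step 1: p0:(2,0)->(1,0)->EXIT | p1:(4,2)->(4,1) | p2:(0,2)->(1,2)
Step 2: p0:escaped | p1:(4,1)->(4,0)->EXIT | p2:(1,2)->(1,1)
Step 3: p0:escaped | p1:escaped | p2:(1,1)->(1,0)->EXIT

ESCAPED ESCAPED ESCAPED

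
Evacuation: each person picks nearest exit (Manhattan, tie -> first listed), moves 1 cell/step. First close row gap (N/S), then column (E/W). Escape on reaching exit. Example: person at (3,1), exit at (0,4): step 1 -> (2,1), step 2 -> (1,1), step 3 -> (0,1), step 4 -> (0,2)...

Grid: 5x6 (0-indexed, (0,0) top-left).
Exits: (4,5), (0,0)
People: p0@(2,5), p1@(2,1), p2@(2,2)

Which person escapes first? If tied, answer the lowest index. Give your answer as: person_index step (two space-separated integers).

Answer: 0 2

Derivation:
Step 1: p0:(2,5)->(3,5) | p1:(2,1)->(1,1) | p2:(2,2)->(1,2)
Step 2: p0:(3,5)->(4,5)->EXIT | p1:(1,1)->(0,1) | p2:(1,2)->(0,2)
Step 3: p0:escaped | p1:(0,1)->(0,0)->EXIT | p2:(0,2)->(0,1)
Step 4: p0:escaped | p1:escaped | p2:(0,1)->(0,0)->EXIT
Exit steps: [2, 3, 4]
First to escape: p0 at step 2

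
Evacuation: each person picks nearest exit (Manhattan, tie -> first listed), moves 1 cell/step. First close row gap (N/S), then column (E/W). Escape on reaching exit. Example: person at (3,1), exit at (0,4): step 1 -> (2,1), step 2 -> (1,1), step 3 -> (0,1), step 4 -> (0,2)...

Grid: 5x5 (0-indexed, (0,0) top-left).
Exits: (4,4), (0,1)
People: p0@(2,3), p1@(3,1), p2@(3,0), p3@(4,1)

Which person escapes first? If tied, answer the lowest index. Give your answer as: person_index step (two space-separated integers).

Answer: 0 3

Derivation:
Step 1: p0:(2,3)->(3,3) | p1:(3,1)->(2,1) | p2:(3,0)->(2,0) | p3:(4,1)->(4,2)
Step 2: p0:(3,3)->(4,3) | p1:(2,1)->(1,1) | p2:(2,0)->(1,0) | p3:(4,2)->(4,3)
Step 3: p0:(4,3)->(4,4)->EXIT | p1:(1,1)->(0,1)->EXIT | p2:(1,0)->(0,0) | p3:(4,3)->(4,4)->EXIT
Step 4: p0:escaped | p1:escaped | p2:(0,0)->(0,1)->EXIT | p3:escaped
Exit steps: [3, 3, 4, 3]
First to escape: p0 at step 3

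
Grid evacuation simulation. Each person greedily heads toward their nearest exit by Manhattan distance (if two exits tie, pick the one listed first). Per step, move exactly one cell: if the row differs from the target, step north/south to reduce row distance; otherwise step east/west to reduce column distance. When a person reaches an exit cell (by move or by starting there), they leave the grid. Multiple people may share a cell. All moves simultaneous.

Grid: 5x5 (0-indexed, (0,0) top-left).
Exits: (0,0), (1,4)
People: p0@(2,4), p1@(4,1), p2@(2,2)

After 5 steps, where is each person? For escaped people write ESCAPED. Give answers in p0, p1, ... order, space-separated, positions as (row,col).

Step 1: p0:(2,4)->(1,4)->EXIT | p1:(4,1)->(3,1) | p2:(2,2)->(1,2)
Step 2: p0:escaped | p1:(3,1)->(2,1) | p2:(1,2)->(1,3)
Step 3: p0:escaped | p1:(2,1)->(1,1) | p2:(1,3)->(1,4)->EXIT
Step 4: p0:escaped | p1:(1,1)->(0,1) | p2:escaped
Step 5: p0:escaped | p1:(0,1)->(0,0)->EXIT | p2:escaped

ESCAPED ESCAPED ESCAPED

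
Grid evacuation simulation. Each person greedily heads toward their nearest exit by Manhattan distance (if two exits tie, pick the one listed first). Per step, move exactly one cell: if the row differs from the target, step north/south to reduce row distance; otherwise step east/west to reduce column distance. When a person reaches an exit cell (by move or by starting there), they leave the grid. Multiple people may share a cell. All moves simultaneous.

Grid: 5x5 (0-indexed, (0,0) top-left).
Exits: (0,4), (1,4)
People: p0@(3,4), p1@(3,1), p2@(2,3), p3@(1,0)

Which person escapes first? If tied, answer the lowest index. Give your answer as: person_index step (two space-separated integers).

Step 1: p0:(3,4)->(2,4) | p1:(3,1)->(2,1) | p2:(2,3)->(1,3) | p3:(1,0)->(1,1)
Step 2: p0:(2,4)->(1,4)->EXIT | p1:(2,1)->(1,1) | p2:(1,3)->(1,4)->EXIT | p3:(1,1)->(1,2)
Step 3: p0:escaped | p1:(1,1)->(1,2) | p2:escaped | p3:(1,2)->(1,3)
Step 4: p0:escaped | p1:(1,2)->(1,3) | p2:escaped | p3:(1,3)->(1,4)->EXIT
Step 5: p0:escaped | p1:(1,3)->(1,4)->EXIT | p2:escaped | p3:escaped
Exit steps: [2, 5, 2, 4]
First to escape: p0 at step 2

Answer: 0 2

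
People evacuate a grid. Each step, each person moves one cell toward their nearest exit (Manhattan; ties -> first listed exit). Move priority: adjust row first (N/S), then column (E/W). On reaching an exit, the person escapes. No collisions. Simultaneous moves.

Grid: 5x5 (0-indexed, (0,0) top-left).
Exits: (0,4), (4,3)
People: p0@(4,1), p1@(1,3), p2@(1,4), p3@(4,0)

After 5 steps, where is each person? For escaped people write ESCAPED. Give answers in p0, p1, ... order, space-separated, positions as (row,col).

Step 1: p0:(4,1)->(4,2) | p1:(1,3)->(0,3) | p2:(1,4)->(0,4)->EXIT | p3:(4,0)->(4,1)
Step 2: p0:(4,2)->(4,3)->EXIT | p1:(0,3)->(0,4)->EXIT | p2:escaped | p3:(4,1)->(4,2)
Step 3: p0:escaped | p1:escaped | p2:escaped | p3:(4,2)->(4,3)->EXIT

ESCAPED ESCAPED ESCAPED ESCAPED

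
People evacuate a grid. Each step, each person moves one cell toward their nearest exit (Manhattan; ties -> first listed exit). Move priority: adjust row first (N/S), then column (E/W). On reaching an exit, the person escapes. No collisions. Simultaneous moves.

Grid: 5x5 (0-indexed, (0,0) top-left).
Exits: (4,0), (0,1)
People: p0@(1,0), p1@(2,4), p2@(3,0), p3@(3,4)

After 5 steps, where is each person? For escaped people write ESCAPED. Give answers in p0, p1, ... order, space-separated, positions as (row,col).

Step 1: p0:(1,0)->(0,0) | p1:(2,4)->(1,4) | p2:(3,0)->(4,0)->EXIT | p3:(3,4)->(4,4)
Step 2: p0:(0,0)->(0,1)->EXIT | p1:(1,4)->(0,4) | p2:escaped | p3:(4,4)->(4,3)
Step 3: p0:escaped | p1:(0,4)->(0,3) | p2:escaped | p3:(4,3)->(4,2)
Step 4: p0:escaped | p1:(0,3)->(0,2) | p2:escaped | p3:(4,2)->(4,1)
Step 5: p0:escaped | p1:(0,2)->(0,1)->EXIT | p2:escaped | p3:(4,1)->(4,0)->EXIT

ESCAPED ESCAPED ESCAPED ESCAPED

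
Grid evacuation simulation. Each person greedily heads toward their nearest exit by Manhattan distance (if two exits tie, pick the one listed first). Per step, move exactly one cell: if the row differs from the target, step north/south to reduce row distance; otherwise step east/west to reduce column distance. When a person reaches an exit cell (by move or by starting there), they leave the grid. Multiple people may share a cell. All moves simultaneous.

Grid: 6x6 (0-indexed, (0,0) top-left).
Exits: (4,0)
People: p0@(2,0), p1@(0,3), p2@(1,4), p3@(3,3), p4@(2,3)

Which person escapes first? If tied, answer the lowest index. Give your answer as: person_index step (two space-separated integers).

Answer: 0 2

Derivation:
Step 1: p0:(2,0)->(3,0) | p1:(0,3)->(1,3) | p2:(1,4)->(2,4) | p3:(3,3)->(4,3) | p4:(2,3)->(3,3)
Step 2: p0:(3,0)->(4,0)->EXIT | p1:(1,3)->(2,3) | p2:(2,4)->(3,4) | p3:(4,3)->(4,2) | p4:(3,3)->(4,3)
Step 3: p0:escaped | p1:(2,3)->(3,3) | p2:(3,4)->(4,4) | p3:(4,2)->(4,1) | p4:(4,3)->(4,2)
Step 4: p0:escaped | p1:(3,3)->(4,3) | p2:(4,4)->(4,3) | p3:(4,1)->(4,0)->EXIT | p4:(4,2)->(4,1)
Step 5: p0:escaped | p1:(4,3)->(4,2) | p2:(4,3)->(4,2) | p3:escaped | p4:(4,1)->(4,0)->EXIT
Step 6: p0:escaped | p1:(4,2)->(4,1) | p2:(4,2)->(4,1) | p3:escaped | p4:escaped
Step 7: p0:escaped | p1:(4,1)->(4,0)->EXIT | p2:(4,1)->(4,0)->EXIT | p3:escaped | p4:escaped
Exit steps: [2, 7, 7, 4, 5]
First to escape: p0 at step 2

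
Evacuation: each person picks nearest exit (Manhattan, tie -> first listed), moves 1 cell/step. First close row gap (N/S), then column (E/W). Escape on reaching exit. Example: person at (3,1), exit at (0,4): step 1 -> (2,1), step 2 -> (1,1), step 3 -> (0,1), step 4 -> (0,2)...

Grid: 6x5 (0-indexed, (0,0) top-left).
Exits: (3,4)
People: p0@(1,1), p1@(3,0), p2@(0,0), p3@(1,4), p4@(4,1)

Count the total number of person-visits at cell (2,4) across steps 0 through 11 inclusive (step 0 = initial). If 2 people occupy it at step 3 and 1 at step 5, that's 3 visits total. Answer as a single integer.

Step 0: p0@(1,1) p1@(3,0) p2@(0,0) p3@(1,4) p4@(4,1) -> at (2,4): 0 [-], cum=0
Step 1: p0@(2,1) p1@(3,1) p2@(1,0) p3@(2,4) p4@(3,1) -> at (2,4): 1 [p3], cum=1
Step 2: p0@(3,1) p1@(3,2) p2@(2,0) p3@ESC p4@(3,2) -> at (2,4): 0 [-], cum=1
Step 3: p0@(3,2) p1@(3,3) p2@(3,0) p3@ESC p4@(3,3) -> at (2,4): 0 [-], cum=1
Step 4: p0@(3,3) p1@ESC p2@(3,1) p3@ESC p4@ESC -> at (2,4): 0 [-], cum=1
Step 5: p0@ESC p1@ESC p2@(3,2) p3@ESC p4@ESC -> at (2,4): 0 [-], cum=1
Step 6: p0@ESC p1@ESC p2@(3,3) p3@ESC p4@ESC -> at (2,4): 0 [-], cum=1
Step 7: p0@ESC p1@ESC p2@ESC p3@ESC p4@ESC -> at (2,4): 0 [-], cum=1
Total visits = 1

Answer: 1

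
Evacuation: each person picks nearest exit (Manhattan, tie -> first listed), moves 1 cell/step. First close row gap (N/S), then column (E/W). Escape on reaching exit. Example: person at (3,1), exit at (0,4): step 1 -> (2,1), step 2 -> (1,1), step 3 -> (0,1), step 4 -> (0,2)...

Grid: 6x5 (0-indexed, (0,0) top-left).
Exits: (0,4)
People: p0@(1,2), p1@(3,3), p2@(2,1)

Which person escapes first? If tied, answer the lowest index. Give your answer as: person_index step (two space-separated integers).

Answer: 0 3

Derivation:
Step 1: p0:(1,2)->(0,2) | p1:(3,3)->(2,3) | p2:(2,1)->(1,1)
Step 2: p0:(0,2)->(0,3) | p1:(2,3)->(1,3) | p2:(1,1)->(0,1)
Step 3: p0:(0,3)->(0,4)->EXIT | p1:(1,3)->(0,3) | p2:(0,1)->(0,2)
Step 4: p0:escaped | p1:(0,3)->(0,4)->EXIT | p2:(0,2)->(0,3)
Step 5: p0:escaped | p1:escaped | p2:(0,3)->(0,4)->EXIT
Exit steps: [3, 4, 5]
First to escape: p0 at step 3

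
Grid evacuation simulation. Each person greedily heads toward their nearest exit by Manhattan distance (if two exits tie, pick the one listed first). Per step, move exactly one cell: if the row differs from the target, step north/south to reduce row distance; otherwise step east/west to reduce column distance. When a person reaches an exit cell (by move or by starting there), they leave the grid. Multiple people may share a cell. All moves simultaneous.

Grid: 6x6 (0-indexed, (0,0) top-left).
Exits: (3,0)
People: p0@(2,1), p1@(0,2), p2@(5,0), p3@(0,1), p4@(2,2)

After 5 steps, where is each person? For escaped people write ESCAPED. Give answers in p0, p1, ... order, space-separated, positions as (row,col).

Step 1: p0:(2,1)->(3,1) | p1:(0,2)->(1,2) | p2:(5,0)->(4,0) | p3:(0,1)->(1,1) | p4:(2,2)->(3,2)
Step 2: p0:(3,1)->(3,0)->EXIT | p1:(1,2)->(2,2) | p2:(4,0)->(3,0)->EXIT | p3:(1,1)->(2,1) | p4:(3,2)->(3,1)
Step 3: p0:escaped | p1:(2,2)->(3,2) | p2:escaped | p3:(2,1)->(3,1) | p4:(3,1)->(3,0)->EXIT
Step 4: p0:escaped | p1:(3,2)->(3,1) | p2:escaped | p3:(3,1)->(3,0)->EXIT | p4:escaped
Step 5: p0:escaped | p1:(3,1)->(3,0)->EXIT | p2:escaped | p3:escaped | p4:escaped

ESCAPED ESCAPED ESCAPED ESCAPED ESCAPED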